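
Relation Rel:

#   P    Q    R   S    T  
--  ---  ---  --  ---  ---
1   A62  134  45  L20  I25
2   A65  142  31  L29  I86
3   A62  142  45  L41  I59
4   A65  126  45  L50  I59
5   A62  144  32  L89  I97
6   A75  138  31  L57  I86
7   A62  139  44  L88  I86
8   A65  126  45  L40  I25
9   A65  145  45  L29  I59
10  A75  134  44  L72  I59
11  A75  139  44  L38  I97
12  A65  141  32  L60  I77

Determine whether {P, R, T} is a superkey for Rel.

Rows 4 and 9 have the same {P, R, T} value (P=A65, R=45, T=I59) but are distinct tuples, so {P, R, T} does not determine every attribute — not a superkey.

No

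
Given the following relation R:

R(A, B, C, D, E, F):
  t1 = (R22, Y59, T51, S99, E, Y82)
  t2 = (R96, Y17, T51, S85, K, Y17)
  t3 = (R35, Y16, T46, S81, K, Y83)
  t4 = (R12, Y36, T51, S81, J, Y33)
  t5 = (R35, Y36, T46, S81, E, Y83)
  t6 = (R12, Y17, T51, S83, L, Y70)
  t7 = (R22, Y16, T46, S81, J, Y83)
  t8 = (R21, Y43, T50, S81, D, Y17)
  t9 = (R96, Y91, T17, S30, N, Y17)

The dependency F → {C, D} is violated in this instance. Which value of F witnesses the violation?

Y17

F=Y82: row 1 → {C,D} = (T51, S99) ✓
F=Y17: rows 2, 8, 9 → {C,D} takes values {(T51, S85), (T50, S81), (T17, S30)} — violation
F=Y83: rows 3, 5, 7 → {C,D} = (T46, S81), (T46, S81), (T46, S81) ✓
F=Y33: row 4 → {C,D} = (T51, S81) ✓
F=Y70: row 6 → {C,D} = (T51, S83) ✓
The only F value with inconsistent RHS is F=Y17.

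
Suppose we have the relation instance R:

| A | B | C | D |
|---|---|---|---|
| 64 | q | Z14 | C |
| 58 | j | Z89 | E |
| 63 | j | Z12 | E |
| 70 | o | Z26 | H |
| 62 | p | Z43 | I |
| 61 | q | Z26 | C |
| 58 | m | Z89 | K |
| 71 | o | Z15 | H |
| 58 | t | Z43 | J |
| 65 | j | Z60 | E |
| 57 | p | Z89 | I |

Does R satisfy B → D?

Yes

B=q: 2 rows → D = C, C ✓
B=j: 3 rows → D = E, E, E ✓
B=o: 2 rows → D = H, H ✓
B=p: 2 rows → D = I, I ✓
B=m: 1 row → D = K ✓
B=t: 1 row → D = J ✓
Every B value is associated with a single D value, so B → D holds.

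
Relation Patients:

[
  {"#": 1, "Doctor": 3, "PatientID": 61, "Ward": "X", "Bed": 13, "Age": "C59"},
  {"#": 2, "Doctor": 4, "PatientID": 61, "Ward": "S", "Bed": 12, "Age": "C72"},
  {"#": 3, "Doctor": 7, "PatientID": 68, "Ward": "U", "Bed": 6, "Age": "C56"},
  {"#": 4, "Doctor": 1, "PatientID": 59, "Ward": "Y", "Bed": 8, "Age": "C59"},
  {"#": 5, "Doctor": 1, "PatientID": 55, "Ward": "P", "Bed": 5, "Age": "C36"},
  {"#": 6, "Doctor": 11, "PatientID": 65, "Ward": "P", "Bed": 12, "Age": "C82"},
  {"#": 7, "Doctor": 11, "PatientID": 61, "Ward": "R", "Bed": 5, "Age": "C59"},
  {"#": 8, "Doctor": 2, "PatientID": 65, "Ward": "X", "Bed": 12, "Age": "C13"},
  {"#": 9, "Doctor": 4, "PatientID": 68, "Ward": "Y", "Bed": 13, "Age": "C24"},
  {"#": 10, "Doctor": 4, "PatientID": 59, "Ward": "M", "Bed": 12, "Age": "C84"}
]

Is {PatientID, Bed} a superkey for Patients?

Rows 6 and 8 have the same {PatientID, Bed} value (PatientID=65, Bed=12) but are distinct tuples, so {PatientID, Bed} does not determine every attribute — not a superkey.

No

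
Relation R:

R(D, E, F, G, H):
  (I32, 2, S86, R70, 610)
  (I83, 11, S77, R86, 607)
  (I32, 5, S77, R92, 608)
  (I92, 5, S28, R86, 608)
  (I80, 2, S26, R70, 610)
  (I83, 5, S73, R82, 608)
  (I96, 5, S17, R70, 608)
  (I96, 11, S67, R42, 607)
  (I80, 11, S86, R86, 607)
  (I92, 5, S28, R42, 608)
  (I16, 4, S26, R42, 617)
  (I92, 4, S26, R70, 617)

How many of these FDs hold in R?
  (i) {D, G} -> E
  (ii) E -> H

2

(i) {D, G} -> E: every LHS value maps to a single RHS value — holds.
(ii) E -> H: every LHS value maps to a single RHS value — holds.
2 of the 2 dependencies hold.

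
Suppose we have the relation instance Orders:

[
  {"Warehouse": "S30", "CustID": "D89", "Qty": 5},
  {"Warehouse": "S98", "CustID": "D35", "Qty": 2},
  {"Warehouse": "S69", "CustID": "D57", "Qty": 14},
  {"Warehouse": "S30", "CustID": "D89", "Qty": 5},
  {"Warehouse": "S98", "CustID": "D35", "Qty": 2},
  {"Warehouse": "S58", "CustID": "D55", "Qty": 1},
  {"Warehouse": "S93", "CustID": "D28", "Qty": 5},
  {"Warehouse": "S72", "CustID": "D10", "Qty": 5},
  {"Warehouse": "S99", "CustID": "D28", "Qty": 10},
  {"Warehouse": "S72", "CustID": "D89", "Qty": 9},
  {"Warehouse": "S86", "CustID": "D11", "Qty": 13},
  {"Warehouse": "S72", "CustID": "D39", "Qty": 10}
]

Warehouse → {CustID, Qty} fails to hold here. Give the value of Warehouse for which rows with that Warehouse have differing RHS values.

S72

Warehouse=S30: 2 rows → {CustID,Qty} = (D89, 5), (D89, 5) ✓
Warehouse=S98: 2 rows → {CustID,Qty} = (D35, 2), (D35, 2) ✓
Warehouse=S69: 1 row → {CustID,Qty} = (D57, 14) ✓
Warehouse=S58: 1 row → {CustID,Qty} = (D55, 1) ✓
Warehouse=S93: 1 row → {CustID,Qty} = (D28, 5) ✓
Warehouse=S72: 3 rows → {CustID,Qty} takes values {(D10, 5), (D89, 9), (D39, 10)} — violation
Warehouse=S99: 1 row → {CustID,Qty} = (D28, 10) ✓
Warehouse=S86: 1 row → {CustID,Qty} = (D11, 13) ✓
The only Warehouse value with inconsistent RHS is Warehouse=S72.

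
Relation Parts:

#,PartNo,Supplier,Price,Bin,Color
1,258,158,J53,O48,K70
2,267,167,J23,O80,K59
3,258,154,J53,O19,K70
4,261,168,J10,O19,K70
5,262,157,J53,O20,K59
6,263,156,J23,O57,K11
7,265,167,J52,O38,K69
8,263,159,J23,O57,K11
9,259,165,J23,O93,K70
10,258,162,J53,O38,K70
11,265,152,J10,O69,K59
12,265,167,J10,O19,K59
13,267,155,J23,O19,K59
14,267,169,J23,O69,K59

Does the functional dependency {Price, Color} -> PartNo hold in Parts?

(Price=J53, Color=K70): rows 1, 3, 10 → PartNo = 258, 258, 258 ✓
(Price=J23, Color=K59): rows 2, 13, 14 → PartNo = 267, 267, 267 ✓
(Price=J10, Color=K70): row 4 → PartNo = 261 ✓
(Price=J53, Color=K59): row 5 → PartNo = 262 ✓
(Price=J23, Color=K11): rows 6, 8 → PartNo = 263, 263 ✓
(Price=J52, Color=K69): row 7 → PartNo = 265 ✓
(Price=J23, Color=K70): row 9 → PartNo = 259 ✓
(Price=J10, Color=K59): rows 11, 12 → PartNo = 265, 265 ✓
Every {Price, Color} value is associated with a single PartNo value, so {Price, Color} -> PartNo holds.

Yes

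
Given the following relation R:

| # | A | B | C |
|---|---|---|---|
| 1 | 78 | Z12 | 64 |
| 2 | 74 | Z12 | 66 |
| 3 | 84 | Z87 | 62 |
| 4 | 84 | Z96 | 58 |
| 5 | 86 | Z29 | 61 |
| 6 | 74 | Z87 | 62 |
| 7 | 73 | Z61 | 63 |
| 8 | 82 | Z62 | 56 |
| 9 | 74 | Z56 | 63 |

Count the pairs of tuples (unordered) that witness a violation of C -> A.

2

C=62: violating pairs (3,6) — 1 pair.
C=63: violating pairs (7,9) — 1 pair.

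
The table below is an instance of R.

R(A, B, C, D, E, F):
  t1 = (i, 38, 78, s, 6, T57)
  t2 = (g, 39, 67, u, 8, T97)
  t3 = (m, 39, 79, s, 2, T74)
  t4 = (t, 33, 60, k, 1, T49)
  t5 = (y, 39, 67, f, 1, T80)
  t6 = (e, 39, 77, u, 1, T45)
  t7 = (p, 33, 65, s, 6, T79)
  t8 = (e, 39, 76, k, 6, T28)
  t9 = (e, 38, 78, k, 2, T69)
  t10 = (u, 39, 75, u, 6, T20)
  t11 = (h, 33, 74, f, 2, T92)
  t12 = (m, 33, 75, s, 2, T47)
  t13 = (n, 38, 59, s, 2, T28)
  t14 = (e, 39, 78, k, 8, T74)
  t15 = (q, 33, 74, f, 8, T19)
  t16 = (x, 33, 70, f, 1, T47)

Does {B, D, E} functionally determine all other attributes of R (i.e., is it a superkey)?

Yes

All 16 rows have distinct {B, D, E} values, so {B, D, E} → (all attributes) holds and {B, D, E} is a superkey.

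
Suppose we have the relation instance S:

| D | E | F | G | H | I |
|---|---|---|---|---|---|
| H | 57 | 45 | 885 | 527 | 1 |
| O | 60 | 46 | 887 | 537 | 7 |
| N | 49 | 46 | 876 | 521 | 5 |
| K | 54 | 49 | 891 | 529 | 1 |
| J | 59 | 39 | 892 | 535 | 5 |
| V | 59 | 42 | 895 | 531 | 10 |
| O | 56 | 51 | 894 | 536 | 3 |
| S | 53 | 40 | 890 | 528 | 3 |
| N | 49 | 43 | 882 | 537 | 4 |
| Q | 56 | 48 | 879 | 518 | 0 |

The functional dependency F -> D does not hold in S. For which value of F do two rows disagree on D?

46

F=45: 1 row → D = H ✓
F=46: 2 rows → D takes values {O, N} — violation
F=49: 1 row → D = K ✓
F=39: 1 row → D = J ✓
F=42: 1 row → D = V ✓
F=51: 1 row → D = O ✓
F=40: 1 row → D = S ✓
F=43: 1 row → D = N ✓
F=48: 1 row → D = Q ✓
The only F value with inconsistent D is F=46.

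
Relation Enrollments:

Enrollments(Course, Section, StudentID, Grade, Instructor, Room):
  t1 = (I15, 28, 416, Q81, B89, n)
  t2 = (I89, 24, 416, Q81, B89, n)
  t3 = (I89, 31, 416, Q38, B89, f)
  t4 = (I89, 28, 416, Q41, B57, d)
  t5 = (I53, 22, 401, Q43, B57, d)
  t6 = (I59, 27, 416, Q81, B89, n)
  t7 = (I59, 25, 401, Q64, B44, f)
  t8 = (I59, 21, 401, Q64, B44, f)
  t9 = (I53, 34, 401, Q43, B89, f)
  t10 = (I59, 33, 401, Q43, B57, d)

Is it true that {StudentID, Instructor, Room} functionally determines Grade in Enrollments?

(StudentID=416, Instructor=B89, Room=n): rows 1, 2, 6 → Grade = Q81, Q81, Q81 ✓
(StudentID=416, Instructor=B89, Room=f): row 3 → Grade = Q38 ✓
(StudentID=416, Instructor=B57, Room=d): row 4 → Grade = Q41 ✓
(StudentID=401, Instructor=B57, Room=d): rows 5, 10 → Grade = Q43, Q43 ✓
(StudentID=401, Instructor=B44, Room=f): rows 7, 8 → Grade = Q64, Q64 ✓
(StudentID=401, Instructor=B89, Room=f): row 9 → Grade = Q43 ✓
Every {StudentID, Instructor, Room} value is associated with a single Grade value, so {StudentID, Instructor, Room} → Grade holds.

Yes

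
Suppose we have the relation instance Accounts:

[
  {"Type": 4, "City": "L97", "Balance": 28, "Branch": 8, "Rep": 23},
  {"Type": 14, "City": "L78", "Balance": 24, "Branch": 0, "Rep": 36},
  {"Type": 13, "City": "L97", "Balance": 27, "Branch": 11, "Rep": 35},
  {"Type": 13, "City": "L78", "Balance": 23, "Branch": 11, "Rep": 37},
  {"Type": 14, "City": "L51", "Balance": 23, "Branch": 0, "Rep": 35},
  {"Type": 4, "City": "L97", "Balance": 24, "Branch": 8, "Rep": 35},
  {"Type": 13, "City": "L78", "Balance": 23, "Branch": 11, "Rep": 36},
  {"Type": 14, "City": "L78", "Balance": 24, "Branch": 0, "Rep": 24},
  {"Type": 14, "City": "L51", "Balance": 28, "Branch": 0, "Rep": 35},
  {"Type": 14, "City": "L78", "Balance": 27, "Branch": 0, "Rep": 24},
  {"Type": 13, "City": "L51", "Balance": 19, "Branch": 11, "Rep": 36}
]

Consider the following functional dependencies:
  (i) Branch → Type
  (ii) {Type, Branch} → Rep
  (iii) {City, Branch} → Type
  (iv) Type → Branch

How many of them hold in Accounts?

(i) Branch → Type: every LHS value maps to a single RHS value — holds.
(ii) {Type, Branch} → Rep: (Type=4, Branch=8): 2 rows → Rep takes values {23, 35} — violation; (Type=14, Branch=0): 5 rows → Rep takes values {36, 35, 24} — violation; (Type=13, Branch=11): 4 rows → Rep takes values {35, 37, 36} — violation — fails.
(iii) {City, Branch} → Type: every LHS value maps to a single RHS value — holds.
(iv) Type → Branch: every LHS value maps to a single RHS value — holds.
3 of the 4 dependencies hold.

3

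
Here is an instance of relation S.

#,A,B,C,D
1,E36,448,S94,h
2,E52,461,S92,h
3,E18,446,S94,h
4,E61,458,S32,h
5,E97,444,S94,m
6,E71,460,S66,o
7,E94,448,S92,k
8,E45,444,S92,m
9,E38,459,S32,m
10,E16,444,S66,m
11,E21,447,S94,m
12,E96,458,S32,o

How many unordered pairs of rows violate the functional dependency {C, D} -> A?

(C=S94, D=h): violating pairs (1,3) — 1 pair.
(C=S94, D=m): violating pairs (5,11) — 1 pair.

2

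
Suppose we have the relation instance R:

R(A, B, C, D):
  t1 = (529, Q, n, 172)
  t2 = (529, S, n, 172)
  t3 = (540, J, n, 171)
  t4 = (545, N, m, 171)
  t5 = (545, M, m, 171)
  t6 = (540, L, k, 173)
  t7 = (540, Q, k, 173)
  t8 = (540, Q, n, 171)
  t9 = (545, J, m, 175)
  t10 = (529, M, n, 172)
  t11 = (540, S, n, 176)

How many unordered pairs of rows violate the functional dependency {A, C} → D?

4

(A=529, C=n): all 3 rows agree on D — 0 pairs.
(A=540, C=n): violating pairs (3,11), (8,11) — 2 pairs.
(A=545, C=m): violating pairs (4,9), (5,9) — 2 pairs.
(A=540, C=k): all 2 rows agree on D — 0 pairs.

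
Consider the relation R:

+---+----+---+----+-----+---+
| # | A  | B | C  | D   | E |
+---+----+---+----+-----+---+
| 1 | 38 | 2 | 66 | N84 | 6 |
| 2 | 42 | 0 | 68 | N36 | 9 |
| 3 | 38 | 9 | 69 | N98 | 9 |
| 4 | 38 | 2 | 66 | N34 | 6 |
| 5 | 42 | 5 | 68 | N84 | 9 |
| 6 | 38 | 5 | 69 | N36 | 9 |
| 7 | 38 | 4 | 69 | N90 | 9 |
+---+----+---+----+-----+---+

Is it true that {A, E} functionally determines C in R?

(A=38, E=6): rows 1, 4 → C = 66, 66 ✓
(A=42, E=9): rows 2, 5 → C = 68, 68 ✓
(A=38, E=9): rows 3, 6, 7 → C = 69, 69, 69 ✓
Every {A, E} value is associated with a single C value, so {A, E} → C holds.

Yes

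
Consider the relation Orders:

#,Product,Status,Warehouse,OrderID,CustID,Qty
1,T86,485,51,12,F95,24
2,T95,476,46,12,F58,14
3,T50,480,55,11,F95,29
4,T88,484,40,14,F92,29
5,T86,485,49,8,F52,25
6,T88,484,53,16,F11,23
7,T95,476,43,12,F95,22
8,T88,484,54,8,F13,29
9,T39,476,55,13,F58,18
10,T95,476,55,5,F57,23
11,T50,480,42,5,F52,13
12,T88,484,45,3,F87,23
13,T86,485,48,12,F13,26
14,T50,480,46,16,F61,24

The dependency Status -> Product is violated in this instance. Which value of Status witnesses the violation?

Status=485: rows 1, 5, 13 → Product = T86, T86, T86 ✓
Status=476: rows 2, 7, 9, 10 → Product takes values {T95, T39} — violation
Status=480: rows 3, 11, 14 → Product = T50, T50, T50 ✓
Status=484: rows 4, 6, 8, 12 → Product = T88, T88, T88, T88 ✓
The only Status value with inconsistent Product is Status=476.

476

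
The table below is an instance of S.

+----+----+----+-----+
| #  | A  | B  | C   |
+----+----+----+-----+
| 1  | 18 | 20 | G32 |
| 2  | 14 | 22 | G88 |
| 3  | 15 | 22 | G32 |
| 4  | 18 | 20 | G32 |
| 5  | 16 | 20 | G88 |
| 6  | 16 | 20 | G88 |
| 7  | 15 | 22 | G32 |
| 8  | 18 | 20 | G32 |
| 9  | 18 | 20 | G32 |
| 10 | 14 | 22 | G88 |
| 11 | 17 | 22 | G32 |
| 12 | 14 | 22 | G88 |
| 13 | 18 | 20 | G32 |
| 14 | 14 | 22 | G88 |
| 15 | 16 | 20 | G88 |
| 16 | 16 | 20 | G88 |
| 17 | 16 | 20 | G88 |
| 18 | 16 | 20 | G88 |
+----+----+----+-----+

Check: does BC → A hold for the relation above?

No

(B=20, C=G32): rows 1, 4, 8, 9, 13 → A = 18, 18, 18, 18, 18 ✓
(B=22, C=G88): rows 2, 10, 12, 14 → A = 14, 14, 14, 14 ✓
(B=22, C=G32): rows 3, 7, 11 → A takes values {15, 17} — violation
(B=20, C=G88): rows 5, 6, 15, 16, 17, 18 → A = 16, 16, 16, 16, 16, 16 ✓
Two rows agree on BC but differ on A, so BC → A does not hold.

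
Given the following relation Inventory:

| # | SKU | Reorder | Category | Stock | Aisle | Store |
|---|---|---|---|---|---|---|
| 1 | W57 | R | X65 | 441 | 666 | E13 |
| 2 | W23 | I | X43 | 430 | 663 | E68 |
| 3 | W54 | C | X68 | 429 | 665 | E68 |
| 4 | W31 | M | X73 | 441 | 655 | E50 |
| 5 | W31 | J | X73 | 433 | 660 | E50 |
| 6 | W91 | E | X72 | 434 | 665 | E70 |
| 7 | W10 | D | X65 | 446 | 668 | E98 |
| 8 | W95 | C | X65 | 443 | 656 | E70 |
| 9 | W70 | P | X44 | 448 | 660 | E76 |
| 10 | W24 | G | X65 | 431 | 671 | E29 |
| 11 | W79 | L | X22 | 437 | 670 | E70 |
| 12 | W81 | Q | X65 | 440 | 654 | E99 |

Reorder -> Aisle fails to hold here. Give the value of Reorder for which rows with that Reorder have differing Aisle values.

Reorder=R: row 1 → Aisle = 666 ✓
Reorder=I: row 2 → Aisle = 663 ✓
Reorder=C: rows 3, 8 → Aisle takes values {665, 656} — violation
Reorder=M: row 4 → Aisle = 655 ✓
Reorder=J: row 5 → Aisle = 660 ✓
Reorder=E: row 6 → Aisle = 665 ✓
Reorder=D: row 7 → Aisle = 668 ✓
Reorder=P: row 9 → Aisle = 660 ✓
Reorder=G: row 10 → Aisle = 671 ✓
Reorder=L: row 11 → Aisle = 670 ✓
Reorder=Q: row 12 → Aisle = 654 ✓
The only Reorder value with inconsistent Aisle is Reorder=C.

C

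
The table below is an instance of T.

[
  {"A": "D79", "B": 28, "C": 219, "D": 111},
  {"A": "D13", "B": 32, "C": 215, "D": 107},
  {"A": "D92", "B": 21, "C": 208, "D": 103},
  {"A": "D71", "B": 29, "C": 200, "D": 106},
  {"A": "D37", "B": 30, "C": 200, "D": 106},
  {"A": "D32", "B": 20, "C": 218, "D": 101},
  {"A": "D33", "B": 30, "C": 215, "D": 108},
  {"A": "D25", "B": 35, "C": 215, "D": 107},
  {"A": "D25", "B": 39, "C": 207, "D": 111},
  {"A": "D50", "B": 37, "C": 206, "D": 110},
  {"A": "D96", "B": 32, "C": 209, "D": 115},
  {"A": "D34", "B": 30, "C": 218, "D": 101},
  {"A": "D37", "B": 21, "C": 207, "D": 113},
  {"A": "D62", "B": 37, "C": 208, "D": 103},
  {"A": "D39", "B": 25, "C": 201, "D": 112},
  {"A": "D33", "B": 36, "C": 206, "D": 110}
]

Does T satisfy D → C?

No

D=111: 2 rows → C takes values {219, 207} — violation
D=107: 2 rows → C = 215, 215 ✓
D=103: 2 rows → C = 208, 208 ✓
D=106: 2 rows → C = 200, 200 ✓
D=101: 2 rows → C = 218, 218 ✓
D=108: 1 row → C = 215 ✓
D=110: 2 rows → C = 206, 206 ✓
D=115: 1 row → C = 209 ✓
D=113: 1 row → C = 207 ✓
D=112: 1 row → C = 201 ✓
Two rows agree on D but differ on C, so D → C does not hold.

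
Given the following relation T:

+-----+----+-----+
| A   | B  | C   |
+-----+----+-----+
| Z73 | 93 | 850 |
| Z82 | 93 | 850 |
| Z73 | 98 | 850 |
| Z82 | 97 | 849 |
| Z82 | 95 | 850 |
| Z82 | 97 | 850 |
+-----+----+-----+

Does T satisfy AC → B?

No

(A=Z73, C=850): 2 rows → B takes values {93, 98} — violation
(A=Z82, C=850): 3 rows → B takes values {93, 95, 97} — violation
(A=Z82, C=849): 1 row → B = 97 ✓
Two rows agree on AC but differ on B, so AC → B does not hold.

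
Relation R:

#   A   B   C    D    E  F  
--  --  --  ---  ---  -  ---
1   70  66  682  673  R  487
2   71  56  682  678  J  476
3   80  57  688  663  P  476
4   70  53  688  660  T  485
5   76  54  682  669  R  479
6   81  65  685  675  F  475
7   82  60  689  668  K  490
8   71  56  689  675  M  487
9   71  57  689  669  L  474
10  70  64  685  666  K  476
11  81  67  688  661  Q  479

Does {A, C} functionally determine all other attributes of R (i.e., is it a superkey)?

No

Rows 8 and 9 have the same {A, C} value (A=71, C=689) but are distinct tuples, so {A, C} does not determine every attribute — not a superkey.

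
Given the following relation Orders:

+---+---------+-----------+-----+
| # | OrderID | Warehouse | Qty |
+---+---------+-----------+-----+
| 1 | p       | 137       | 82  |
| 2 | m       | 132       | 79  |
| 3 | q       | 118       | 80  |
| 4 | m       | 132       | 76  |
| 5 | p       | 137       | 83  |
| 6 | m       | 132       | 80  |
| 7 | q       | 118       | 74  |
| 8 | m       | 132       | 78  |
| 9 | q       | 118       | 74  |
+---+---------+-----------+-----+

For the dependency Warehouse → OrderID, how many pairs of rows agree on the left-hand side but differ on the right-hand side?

Warehouse=137: all 2 rows agree on OrderID — 0 pairs.
Warehouse=132: all 4 rows agree on OrderID — 0 pairs.
Warehouse=118: all 3 rows agree on OrderID — 0 pairs.

0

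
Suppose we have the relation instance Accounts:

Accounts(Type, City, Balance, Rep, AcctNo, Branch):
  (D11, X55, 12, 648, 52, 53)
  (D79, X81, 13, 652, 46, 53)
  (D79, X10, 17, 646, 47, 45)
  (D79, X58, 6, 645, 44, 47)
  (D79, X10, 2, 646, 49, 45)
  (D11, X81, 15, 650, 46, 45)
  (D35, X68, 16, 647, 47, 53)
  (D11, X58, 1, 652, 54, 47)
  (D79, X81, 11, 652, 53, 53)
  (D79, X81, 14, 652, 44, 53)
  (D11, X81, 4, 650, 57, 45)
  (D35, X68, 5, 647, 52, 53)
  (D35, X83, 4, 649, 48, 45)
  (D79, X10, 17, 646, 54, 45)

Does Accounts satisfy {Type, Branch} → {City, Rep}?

(Type=D11, Branch=53): 1 row → {City,Rep} = (X55, 648) ✓
(Type=D79, Branch=53): 3 rows → {City,Rep} = (X81, 652), (X81, 652), (X81, 652) ✓
(Type=D79, Branch=45): 3 rows → {City,Rep} = (X10, 646), (X10, 646), (X10, 646) ✓
(Type=D79, Branch=47): 1 row → {City,Rep} = (X58, 645) ✓
(Type=D11, Branch=45): 2 rows → {City,Rep} = (X81, 650), (X81, 650) ✓
(Type=D35, Branch=53): 2 rows → {City,Rep} = (X68, 647), (X68, 647) ✓
(Type=D11, Branch=47): 1 row → {City,Rep} = (X58, 652) ✓
(Type=D35, Branch=45): 1 row → {City,Rep} = (X83, 649) ✓
Every {Type, Branch} value is associated with a single {City, Rep} value, so {Type, Branch} → {City, Rep} holds.

Yes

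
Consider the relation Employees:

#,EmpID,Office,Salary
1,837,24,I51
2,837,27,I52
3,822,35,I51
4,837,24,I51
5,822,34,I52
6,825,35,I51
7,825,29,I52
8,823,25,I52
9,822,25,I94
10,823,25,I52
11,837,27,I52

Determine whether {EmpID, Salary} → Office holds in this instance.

(EmpID=837, Salary=I51): rows 1, 4 → Office = 24, 24 ✓
(EmpID=837, Salary=I52): rows 2, 11 → Office = 27, 27 ✓
(EmpID=822, Salary=I51): row 3 → Office = 35 ✓
(EmpID=822, Salary=I52): row 5 → Office = 34 ✓
(EmpID=825, Salary=I51): row 6 → Office = 35 ✓
(EmpID=825, Salary=I52): row 7 → Office = 29 ✓
(EmpID=823, Salary=I52): rows 8, 10 → Office = 25, 25 ✓
(EmpID=822, Salary=I94): row 9 → Office = 25 ✓
Every {EmpID, Salary} value is associated with a single Office value, so {EmpID, Salary} → Office holds.

Yes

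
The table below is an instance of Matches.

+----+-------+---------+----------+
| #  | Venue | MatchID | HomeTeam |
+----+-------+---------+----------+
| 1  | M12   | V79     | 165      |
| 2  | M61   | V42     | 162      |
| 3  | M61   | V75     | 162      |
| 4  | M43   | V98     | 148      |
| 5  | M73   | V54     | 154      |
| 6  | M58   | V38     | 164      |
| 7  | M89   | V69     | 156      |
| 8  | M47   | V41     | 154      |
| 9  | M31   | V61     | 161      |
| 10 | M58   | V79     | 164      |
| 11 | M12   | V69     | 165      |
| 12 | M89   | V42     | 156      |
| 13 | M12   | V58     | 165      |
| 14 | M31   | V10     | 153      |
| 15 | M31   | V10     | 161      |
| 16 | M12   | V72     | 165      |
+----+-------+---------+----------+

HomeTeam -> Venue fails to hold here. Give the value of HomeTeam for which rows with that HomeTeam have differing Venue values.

HomeTeam=165: rows 1, 11, 13, 16 → Venue = M12, M12, M12, M12 ✓
HomeTeam=162: rows 2, 3 → Venue = M61, M61 ✓
HomeTeam=148: row 4 → Venue = M43 ✓
HomeTeam=154: rows 5, 8 → Venue takes values {M73, M47} — violation
HomeTeam=164: rows 6, 10 → Venue = M58, M58 ✓
HomeTeam=156: rows 7, 12 → Venue = M89, M89 ✓
HomeTeam=161: rows 9, 15 → Venue = M31, M31 ✓
HomeTeam=153: row 14 → Venue = M31 ✓
The only HomeTeam value with inconsistent Venue is HomeTeam=154.

154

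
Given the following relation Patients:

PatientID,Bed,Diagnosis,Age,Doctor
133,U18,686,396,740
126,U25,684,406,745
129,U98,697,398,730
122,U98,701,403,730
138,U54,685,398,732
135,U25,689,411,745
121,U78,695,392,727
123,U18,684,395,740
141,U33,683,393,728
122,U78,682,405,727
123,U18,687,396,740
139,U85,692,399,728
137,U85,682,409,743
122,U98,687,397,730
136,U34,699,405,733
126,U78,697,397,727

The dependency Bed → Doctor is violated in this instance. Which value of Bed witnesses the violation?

U85

Bed=U18: 3 rows → Doctor = 740, 740, 740 ✓
Bed=U25: 2 rows → Doctor = 745, 745 ✓
Bed=U98: 3 rows → Doctor = 730, 730, 730 ✓
Bed=U54: 1 row → Doctor = 732 ✓
Bed=U78: 3 rows → Doctor = 727, 727, 727 ✓
Bed=U33: 1 row → Doctor = 728 ✓
Bed=U85: 2 rows → Doctor takes values {728, 743} — violation
Bed=U34: 1 row → Doctor = 733 ✓
The only Bed value with inconsistent Doctor is Bed=U85.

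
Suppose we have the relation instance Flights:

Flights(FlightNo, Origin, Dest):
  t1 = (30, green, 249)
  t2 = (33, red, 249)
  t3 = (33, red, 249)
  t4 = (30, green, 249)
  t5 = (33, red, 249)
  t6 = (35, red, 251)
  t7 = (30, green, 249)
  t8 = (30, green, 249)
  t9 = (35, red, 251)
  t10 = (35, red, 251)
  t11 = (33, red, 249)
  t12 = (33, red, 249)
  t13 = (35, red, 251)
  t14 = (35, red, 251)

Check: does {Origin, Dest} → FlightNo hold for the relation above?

Yes

(Origin=green, Dest=249): rows 1, 4, 7, 8 → FlightNo = 30, 30, 30, 30 ✓
(Origin=red, Dest=249): rows 2, 3, 5, 11, 12 → FlightNo = 33, 33, 33, 33, 33 ✓
(Origin=red, Dest=251): rows 6, 9, 10, 13, 14 → FlightNo = 35, 35, 35, 35, 35 ✓
Every {Origin, Dest} value is associated with a single FlightNo value, so {Origin, Dest} → FlightNo holds.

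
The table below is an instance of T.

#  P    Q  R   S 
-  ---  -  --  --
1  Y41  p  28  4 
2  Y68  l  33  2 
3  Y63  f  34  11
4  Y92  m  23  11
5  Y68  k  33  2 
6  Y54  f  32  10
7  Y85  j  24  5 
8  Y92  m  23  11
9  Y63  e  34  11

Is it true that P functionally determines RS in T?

P=Y41: row 1 → {R,S} = (28, 4) ✓
P=Y68: rows 2, 5 → {R,S} = (33, 2), (33, 2) ✓
P=Y63: rows 3, 9 → {R,S} = (34, 11), (34, 11) ✓
P=Y92: rows 4, 8 → {R,S} = (23, 11), (23, 11) ✓
P=Y54: row 6 → {R,S} = (32, 10) ✓
P=Y85: row 7 → {R,S} = (24, 5) ✓
Every P value is associated with a single RS value, so P → RS holds.

Yes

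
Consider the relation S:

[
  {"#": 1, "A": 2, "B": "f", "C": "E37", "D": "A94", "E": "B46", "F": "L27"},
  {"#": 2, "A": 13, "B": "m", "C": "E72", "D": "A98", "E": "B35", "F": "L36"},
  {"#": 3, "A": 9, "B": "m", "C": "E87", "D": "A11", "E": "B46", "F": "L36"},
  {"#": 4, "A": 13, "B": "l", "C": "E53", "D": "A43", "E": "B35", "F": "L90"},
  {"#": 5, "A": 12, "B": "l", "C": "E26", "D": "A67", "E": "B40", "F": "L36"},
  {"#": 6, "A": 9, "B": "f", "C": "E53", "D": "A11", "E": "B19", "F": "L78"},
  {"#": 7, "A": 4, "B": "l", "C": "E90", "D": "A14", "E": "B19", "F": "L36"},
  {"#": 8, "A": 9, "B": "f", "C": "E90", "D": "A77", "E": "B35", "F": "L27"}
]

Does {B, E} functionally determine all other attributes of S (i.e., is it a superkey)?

Yes

All 8 rows have distinct {B, E} values, so {B, E} → (all attributes) holds and {B, E} is a superkey.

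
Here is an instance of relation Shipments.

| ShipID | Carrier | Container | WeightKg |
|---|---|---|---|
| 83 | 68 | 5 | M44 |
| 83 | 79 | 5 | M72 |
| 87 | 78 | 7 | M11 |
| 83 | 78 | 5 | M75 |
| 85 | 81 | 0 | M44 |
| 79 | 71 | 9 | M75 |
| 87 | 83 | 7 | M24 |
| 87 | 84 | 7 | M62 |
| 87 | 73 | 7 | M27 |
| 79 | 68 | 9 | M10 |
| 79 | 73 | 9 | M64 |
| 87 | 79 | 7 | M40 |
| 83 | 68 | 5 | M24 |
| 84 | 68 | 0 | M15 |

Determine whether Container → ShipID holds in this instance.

Container=5: 4 rows → ShipID = 83, 83, 83, 83 ✓
Container=7: 5 rows → ShipID = 87, 87, 87, 87, 87 ✓
Container=0: 2 rows → ShipID takes values {85, 84} — violation
Container=9: 3 rows → ShipID = 79, 79, 79 ✓
Two rows agree on Container but differ on ShipID, so Container → ShipID does not hold.

No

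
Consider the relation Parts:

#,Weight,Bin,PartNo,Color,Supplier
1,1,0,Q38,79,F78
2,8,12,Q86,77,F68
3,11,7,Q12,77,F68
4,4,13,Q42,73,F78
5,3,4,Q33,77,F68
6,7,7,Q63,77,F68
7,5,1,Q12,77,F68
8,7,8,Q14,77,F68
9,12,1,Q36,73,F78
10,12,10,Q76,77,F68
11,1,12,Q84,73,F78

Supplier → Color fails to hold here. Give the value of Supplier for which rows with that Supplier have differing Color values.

F78

Supplier=F78: rows 1, 4, 9, 11 → Color takes values {79, 73} — violation
Supplier=F68: rows 2, 3, 5, 6, 7, 8, 10 → Color = 77, 77, 77, 77, 77, 77, 77 ✓
The only Supplier value with inconsistent Color is Supplier=F78.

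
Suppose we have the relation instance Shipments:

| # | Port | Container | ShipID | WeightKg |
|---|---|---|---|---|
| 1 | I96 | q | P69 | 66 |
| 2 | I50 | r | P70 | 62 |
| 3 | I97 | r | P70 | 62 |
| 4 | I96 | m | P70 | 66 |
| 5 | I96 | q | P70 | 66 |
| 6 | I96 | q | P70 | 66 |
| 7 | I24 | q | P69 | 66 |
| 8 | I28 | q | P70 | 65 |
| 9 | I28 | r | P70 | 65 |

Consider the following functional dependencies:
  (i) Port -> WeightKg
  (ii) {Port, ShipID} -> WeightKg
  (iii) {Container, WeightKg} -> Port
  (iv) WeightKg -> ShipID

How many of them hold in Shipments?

(i) Port -> WeightKg: every LHS value maps to a single RHS value — holds.
(ii) {Port, ShipID} -> WeightKg: every LHS value maps to a single RHS value — holds.
(iii) {Container, WeightKg} -> Port: (Container=q, WeightKg=66): rows 1, 5, 6, 7 → Port takes values {I96, I24} — violation; (Container=r, WeightKg=62): rows 2, 3 → Port takes values {I50, I97} — violation — fails.
(iv) WeightKg -> ShipID: WeightKg=66: rows 1, 4, 5, 6, 7 → ShipID takes values {P69, P70} — violation — fails.
2 of the 4 dependencies hold.

2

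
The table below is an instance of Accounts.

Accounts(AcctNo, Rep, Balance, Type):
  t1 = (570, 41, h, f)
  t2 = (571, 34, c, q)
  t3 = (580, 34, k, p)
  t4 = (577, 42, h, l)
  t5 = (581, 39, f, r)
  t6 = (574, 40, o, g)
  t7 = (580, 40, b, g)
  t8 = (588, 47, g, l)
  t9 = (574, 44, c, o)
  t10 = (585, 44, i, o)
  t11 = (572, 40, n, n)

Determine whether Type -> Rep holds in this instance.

Type=f: row 1 → Rep = 41 ✓
Type=q: row 2 → Rep = 34 ✓
Type=p: row 3 → Rep = 34 ✓
Type=l: rows 4, 8 → Rep takes values {42, 47} — violation
Type=r: row 5 → Rep = 39 ✓
Type=g: rows 6, 7 → Rep = 40, 40 ✓
Type=o: rows 9, 10 → Rep = 44, 44 ✓
Type=n: row 11 → Rep = 40 ✓
Two rows agree on Type but differ on Rep, so Type -> Rep does not hold.

No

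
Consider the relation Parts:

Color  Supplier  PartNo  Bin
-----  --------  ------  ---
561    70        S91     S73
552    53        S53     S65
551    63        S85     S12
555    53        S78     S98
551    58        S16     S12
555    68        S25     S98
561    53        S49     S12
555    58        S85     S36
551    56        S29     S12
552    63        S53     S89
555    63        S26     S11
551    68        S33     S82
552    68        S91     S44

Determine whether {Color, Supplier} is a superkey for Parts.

All 13 rows have distinct {Color, Supplier} values, so {Color, Supplier} → (all attributes) holds and {Color, Supplier} is a superkey.

Yes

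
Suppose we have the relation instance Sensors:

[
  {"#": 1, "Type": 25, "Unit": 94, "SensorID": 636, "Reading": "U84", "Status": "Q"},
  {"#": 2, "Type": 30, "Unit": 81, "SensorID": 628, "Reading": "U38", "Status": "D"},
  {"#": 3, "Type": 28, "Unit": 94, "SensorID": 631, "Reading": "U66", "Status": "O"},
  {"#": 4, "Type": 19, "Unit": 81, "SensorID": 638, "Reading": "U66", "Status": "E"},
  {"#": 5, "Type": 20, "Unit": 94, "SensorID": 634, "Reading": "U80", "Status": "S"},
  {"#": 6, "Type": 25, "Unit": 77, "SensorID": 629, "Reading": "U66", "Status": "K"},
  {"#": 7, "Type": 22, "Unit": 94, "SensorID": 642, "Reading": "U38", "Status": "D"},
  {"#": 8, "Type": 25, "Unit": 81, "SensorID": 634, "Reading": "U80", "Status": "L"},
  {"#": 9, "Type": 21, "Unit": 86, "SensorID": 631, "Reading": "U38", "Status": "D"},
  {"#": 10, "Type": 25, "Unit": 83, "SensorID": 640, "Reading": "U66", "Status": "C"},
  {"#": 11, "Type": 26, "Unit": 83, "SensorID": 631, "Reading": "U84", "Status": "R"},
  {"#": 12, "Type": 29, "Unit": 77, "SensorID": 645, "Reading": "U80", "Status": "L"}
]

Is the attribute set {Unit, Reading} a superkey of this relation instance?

Yes

All 12 rows have distinct {Unit, Reading} values, so {Unit, Reading} → (all attributes) holds and {Unit, Reading} is a superkey.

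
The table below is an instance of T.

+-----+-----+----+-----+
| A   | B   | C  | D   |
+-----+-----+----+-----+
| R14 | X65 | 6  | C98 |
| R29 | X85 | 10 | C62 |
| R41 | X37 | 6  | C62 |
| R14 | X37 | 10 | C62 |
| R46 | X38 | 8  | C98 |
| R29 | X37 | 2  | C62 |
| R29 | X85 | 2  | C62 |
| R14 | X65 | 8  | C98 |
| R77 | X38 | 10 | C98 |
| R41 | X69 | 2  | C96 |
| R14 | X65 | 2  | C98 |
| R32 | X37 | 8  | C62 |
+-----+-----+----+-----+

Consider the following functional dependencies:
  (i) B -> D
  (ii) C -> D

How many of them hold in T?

(i) B -> D: every LHS value maps to a single RHS value — holds.
(ii) C -> D: C=6: 2 rows → D takes values {C98, C62} — violation; C=10: 3 rows → D takes values {C62, C98} — violation; C=8: 3 rows → D takes values {C98, C62} — violation; C=2: 4 rows → D takes values {C62, C96, C98} — violation — fails.
1 of the 2 dependencies holds.

1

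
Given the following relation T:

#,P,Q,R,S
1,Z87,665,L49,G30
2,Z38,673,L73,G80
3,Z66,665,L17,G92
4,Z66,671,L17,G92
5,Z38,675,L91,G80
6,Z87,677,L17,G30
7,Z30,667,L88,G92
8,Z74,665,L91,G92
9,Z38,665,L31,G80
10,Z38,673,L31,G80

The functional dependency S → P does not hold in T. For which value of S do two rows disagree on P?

G92

S=G30: rows 1, 6 → P = Z87, Z87 ✓
S=G80: rows 2, 5, 9, 10 → P = Z38, Z38, Z38, Z38 ✓
S=G92: rows 3, 4, 7, 8 → P takes values {Z66, Z30, Z74} — violation
The only S value with inconsistent P is S=G92.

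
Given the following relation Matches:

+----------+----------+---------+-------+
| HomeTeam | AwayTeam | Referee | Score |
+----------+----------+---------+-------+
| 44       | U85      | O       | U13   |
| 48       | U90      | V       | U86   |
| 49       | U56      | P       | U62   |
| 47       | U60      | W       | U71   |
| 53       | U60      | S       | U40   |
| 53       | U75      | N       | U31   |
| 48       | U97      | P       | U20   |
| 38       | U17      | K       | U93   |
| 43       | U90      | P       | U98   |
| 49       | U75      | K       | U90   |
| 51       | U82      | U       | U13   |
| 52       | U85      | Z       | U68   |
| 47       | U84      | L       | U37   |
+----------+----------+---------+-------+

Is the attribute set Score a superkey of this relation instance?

No

Two distinct rows share Score=U13, so Score does not determine every attribute — not a superkey.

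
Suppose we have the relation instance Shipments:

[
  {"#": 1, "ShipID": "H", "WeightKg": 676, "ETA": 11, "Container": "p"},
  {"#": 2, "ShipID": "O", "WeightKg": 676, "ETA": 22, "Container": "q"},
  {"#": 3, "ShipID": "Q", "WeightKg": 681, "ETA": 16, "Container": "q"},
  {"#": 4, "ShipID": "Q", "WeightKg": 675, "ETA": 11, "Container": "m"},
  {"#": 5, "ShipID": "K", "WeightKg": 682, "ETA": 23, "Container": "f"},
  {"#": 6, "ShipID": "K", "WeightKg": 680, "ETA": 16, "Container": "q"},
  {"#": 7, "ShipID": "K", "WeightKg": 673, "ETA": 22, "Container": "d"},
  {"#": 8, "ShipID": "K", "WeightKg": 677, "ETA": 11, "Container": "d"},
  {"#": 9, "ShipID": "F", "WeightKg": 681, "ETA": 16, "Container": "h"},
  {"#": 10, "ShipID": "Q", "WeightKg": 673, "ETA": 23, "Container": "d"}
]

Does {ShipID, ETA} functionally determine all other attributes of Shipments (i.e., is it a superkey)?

Yes

All 10 rows have distinct {ShipID, ETA} values, so {ShipID, ETA} → (all attributes) holds and {ShipID, ETA} is a superkey.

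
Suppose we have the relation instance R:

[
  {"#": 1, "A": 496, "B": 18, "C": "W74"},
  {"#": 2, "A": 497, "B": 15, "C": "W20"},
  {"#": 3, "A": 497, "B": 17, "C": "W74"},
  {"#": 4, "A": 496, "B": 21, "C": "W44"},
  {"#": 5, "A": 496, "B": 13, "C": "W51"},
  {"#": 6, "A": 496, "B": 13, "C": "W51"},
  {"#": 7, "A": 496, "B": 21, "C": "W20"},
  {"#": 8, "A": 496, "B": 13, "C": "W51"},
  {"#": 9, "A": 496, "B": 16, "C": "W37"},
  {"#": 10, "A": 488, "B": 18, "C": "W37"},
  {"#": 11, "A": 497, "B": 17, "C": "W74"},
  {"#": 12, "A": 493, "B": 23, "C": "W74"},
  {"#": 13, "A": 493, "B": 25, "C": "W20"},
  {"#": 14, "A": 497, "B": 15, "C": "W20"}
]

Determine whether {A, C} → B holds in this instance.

Yes

(A=496, C=W74): row 1 → B = 18 ✓
(A=497, C=W20): rows 2, 14 → B = 15, 15 ✓
(A=497, C=W74): rows 3, 11 → B = 17, 17 ✓
(A=496, C=W44): row 4 → B = 21 ✓
(A=496, C=W51): rows 5, 6, 8 → B = 13, 13, 13 ✓
(A=496, C=W20): row 7 → B = 21 ✓
(A=496, C=W37): row 9 → B = 16 ✓
(A=488, C=W37): row 10 → B = 18 ✓
(A=493, C=W74): row 12 → B = 23 ✓
(A=493, C=W20): row 13 → B = 25 ✓
Every {A, C} value is associated with a single B value, so {A, C} → B holds.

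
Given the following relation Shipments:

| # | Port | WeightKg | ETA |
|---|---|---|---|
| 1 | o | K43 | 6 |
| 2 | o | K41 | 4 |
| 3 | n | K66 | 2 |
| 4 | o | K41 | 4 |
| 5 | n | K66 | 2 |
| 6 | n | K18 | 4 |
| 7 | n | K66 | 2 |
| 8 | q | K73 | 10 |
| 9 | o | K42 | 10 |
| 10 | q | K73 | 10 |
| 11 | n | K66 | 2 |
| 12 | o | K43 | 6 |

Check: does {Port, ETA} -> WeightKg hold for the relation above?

Yes

(Port=o, ETA=6): rows 1, 12 → WeightKg = K43, K43 ✓
(Port=o, ETA=4): rows 2, 4 → WeightKg = K41, K41 ✓
(Port=n, ETA=2): rows 3, 5, 7, 11 → WeightKg = K66, K66, K66, K66 ✓
(Port=n, ETA=4): row 6 → WeightKg = K18 ✓
(Port=q, ETA=10): rows 8, 10 → WeightKg = K73, K73 ✓
(Port=o, ETA=10): row 9 → WeightKg = K42 ✓
Every {Port, ETA} value is associated with a single WeightKg value, so {Port, ETA} -> WeightKg holds.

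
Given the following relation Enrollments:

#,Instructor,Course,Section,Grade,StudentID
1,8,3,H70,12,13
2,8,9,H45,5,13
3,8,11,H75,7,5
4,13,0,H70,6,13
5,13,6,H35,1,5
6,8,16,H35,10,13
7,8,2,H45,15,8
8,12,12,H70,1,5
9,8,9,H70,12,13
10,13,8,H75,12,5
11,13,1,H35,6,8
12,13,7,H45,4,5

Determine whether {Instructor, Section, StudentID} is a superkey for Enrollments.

No

Rows 1 and 9 have the same {Instructor, Section, StudentID} value (Instructor=8, Section=H70, StudentID=13) but are distinct tuples, so {Instructor, Section, StudentID} does not determine every attribute — not a superkey.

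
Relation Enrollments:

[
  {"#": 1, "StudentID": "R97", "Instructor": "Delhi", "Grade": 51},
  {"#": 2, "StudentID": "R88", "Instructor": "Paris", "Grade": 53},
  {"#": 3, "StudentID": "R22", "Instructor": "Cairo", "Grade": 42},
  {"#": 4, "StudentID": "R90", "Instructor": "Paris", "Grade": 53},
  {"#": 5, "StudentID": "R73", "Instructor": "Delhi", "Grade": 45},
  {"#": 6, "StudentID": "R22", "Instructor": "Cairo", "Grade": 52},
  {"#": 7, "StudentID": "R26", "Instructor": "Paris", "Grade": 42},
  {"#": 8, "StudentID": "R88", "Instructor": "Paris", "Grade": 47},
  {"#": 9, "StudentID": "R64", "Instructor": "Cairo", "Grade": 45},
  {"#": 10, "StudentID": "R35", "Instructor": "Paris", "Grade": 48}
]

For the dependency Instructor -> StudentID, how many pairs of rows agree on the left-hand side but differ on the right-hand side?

12

Instructor=Delhi: violating pairs (1,5) — 1 pair.
Instructor=Paris: violating pairs (2,4), (2,7), (2,10), (4,7), (4,8), (4,10), (7,8), (7,10), (8,10) — 9 pairs.
Instructor=Cairo: violating pairs (3,9), (6,9) — 2 pairs.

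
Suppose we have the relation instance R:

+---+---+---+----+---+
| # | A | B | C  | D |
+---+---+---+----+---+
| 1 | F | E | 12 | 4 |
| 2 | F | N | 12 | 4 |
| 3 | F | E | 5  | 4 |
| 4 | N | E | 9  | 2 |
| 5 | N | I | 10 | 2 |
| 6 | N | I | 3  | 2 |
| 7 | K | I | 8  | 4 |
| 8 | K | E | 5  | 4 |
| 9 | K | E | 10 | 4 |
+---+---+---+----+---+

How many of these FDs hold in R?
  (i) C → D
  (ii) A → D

1

(i) C → D: C=10: rows 5, 9 → D takes values {2, 4} — violation — fails.
(ii) A → D: every LHS value maps to a single RHS value — holds.
1 of the 2 dependencies holds.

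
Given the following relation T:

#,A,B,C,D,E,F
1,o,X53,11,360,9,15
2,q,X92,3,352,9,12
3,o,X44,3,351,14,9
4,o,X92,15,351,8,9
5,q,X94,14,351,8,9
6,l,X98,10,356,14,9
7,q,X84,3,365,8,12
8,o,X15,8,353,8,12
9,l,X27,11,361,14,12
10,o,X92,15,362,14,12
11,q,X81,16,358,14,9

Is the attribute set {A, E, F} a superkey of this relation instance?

All 11 rows have distinct {A, E, F} values, so {A, E, F} → (all attributes) holds and {A, E, F} is a superkey.

Yes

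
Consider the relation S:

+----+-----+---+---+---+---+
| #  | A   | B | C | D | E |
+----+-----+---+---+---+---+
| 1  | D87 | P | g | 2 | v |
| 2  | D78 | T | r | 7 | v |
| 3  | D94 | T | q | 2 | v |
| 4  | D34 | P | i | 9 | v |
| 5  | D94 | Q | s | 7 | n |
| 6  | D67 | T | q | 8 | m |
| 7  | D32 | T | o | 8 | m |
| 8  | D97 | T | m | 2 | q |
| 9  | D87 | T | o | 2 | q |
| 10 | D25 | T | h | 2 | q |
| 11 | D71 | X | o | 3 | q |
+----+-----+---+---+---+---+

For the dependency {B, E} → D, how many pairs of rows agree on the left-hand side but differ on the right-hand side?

(B=P, E=v): violating pairs (1,4) — 1 pair.
(B=T, E=v): violating pairs (2,3) — 1 pair.
(B=T, E=m): all 2 rows agree on D — 0 pairs.
(B=T, E=q): all 3 rows agree on D — 0 pairs.

2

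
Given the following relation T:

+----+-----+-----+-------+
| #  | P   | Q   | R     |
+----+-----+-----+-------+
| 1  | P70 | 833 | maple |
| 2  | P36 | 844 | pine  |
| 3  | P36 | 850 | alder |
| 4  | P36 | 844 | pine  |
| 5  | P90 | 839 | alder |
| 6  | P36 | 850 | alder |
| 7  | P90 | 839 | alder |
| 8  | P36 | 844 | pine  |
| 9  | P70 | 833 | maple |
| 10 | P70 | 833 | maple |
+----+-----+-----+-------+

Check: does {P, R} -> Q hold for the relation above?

Yes

(P=P70, R=maple): rows 1, 9, 10 → Q = 833, 833, 833 ✓
(P=P36, R=pine): rows 2, 4, 8 → Q = 844, 844, 844 ✓
(P=P36, R=alder): rows 3, 6 → Q = 850, 850 ✓
(P=P90, R=alder): rows 5, 7 → Q = 839, 839 ✓
Every {P, R} value is associated with a single Q value, so {P, R} -> Q holds.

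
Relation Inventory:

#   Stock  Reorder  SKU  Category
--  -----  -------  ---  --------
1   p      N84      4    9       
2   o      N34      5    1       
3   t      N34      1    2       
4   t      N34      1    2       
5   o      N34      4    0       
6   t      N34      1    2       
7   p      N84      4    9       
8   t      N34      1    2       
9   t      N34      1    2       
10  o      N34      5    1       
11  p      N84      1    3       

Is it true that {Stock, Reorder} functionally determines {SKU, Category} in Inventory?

(Stock=p, Reorder=N84): rows 1, 7, 11 → {SKU,Category} takes values {(4, 9), (1, 3)} — violation
(Stock=o, Reorder=N34): rows 2, 5, 10 → {SKU,Category} takes values {(5, 1), (4, 0)} — violation
(Stock=t, Reorder=N34): rows 3, 4, 6, 8, 9 → {SKU,Category} = (1, 2), (1, 2), (1, 2), (1, 2), (1, 2) ✓
Two rows agree on {Stock, Reorder} but differ on {SKU, Category}, so {Stock, Reorder} → {SKU, Category} does not hold.

No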